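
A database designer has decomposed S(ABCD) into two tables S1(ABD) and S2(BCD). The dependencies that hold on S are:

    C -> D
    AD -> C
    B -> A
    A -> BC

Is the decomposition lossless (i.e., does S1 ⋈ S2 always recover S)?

Yes

Common attributes: S1 ∩ S2 = {BD}.
Closure of {BD}: B → A applies, adding A; A → BC applies, adding C. So (BD)⁺ = {ABCD}.
This closure contains every attribute of S1, so S1 ∩ S2 → S1. The join is lossless.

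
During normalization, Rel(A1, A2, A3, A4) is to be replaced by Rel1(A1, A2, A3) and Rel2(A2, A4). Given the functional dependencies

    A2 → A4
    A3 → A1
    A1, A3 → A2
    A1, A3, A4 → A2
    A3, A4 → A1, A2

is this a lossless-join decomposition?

Yes

Common attributes: Rel1 ∩ Rel2 = {A2}.
Closure of {A2}: A2 → A4 applies, adding A4. So (A2)⁺ = {A2, A4}.
This closure contains every attribute of Rel2, so Rel1 ∩ Rel2 → Rel2. The join is lossless.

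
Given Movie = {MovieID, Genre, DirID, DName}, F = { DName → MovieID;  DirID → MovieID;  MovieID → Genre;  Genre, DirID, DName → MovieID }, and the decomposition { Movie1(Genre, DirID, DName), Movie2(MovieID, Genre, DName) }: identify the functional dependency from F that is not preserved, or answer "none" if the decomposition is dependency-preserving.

Check DirID → MovieID: no single fragment contains all of {MovieID, DirID}, and the restricted closure of {DirID} across the fragments never reaches {MovieID}.
DName → MovieID is preserved.
MovieID → Genre is preserved.
Genre, DirID, DName → MovieID is preserved.

DirID → MovieID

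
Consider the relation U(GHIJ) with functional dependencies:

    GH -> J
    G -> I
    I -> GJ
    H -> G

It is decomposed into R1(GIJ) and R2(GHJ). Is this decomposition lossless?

Yes

Common attributes: R1 ∩ R2 = {GJ}.
Closure of {GJ}: G → I applies, adding I. So (GJ)⁺ = {GIJ}.
This closure contains every attribute of R1, so R1 ∩ R2 → R1. The join is lossless.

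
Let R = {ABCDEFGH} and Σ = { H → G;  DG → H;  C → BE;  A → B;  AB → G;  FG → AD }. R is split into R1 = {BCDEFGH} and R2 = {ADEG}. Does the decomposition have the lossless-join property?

Common attributes: R1 ∩ R2 = {DEG}.
Closure of {DEG}: DG → H applies, adding H. So (DEG)⁺ = {DEGH}.
The closure contains neither all of R1 = {BCDEFGH} nor all of R2 = {ADEG}, so the common attributes are not a superkey of either fragment. The join is lossy.

No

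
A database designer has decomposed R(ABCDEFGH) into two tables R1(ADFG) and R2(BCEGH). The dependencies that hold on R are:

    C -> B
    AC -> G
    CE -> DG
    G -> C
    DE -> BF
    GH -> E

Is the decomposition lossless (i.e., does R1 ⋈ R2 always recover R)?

No

Common attributes: R1 ∩ R2 = {G}.
Closure of {G}: G → C applies, adding C; C → B applies, adding B. So (G)⁺ = {BCG}.
The closure contains neither all of R1 = {ADFG} nor all of R2 = {BCEGH}, so the common attributes are not a superkey of either fragment. The join is lossy.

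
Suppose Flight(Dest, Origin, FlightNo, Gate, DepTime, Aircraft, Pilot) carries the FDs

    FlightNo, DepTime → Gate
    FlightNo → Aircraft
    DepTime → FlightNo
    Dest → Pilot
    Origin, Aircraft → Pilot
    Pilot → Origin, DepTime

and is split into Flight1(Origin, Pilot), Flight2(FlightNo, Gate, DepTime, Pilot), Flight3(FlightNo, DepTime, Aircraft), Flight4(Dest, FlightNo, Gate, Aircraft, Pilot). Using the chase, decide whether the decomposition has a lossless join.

Yes

Chase test. Columns are Dest, Origin, FlightNo, Gate, DepTime, Aircraft, Pilot; row i has aⱼ where attribute j ∈ Flighti, else bᵢⱼ.
Initial tableau (one row per fragment):
  row 1: b11 a2 b13 b14 b15 b16 a7
  row 2: b21 b22 a3 a4 a5 b26 a7
  row 3: b31 b32 a3 b34 a5 a6 b37
  row 4: a1 b42 a3 a4 b45 a6 a7
Rows 2 and 3 agree on FlightNo, DepTime; apply FlightNo, DepTime→Gate and equate their Gate entries.
Rows 2 and 3 agree on FlightNo; apply FlightNo→Aircraft and equate their Aircraft entries.
Rows 1 and 2 agree on Pilot; apply Pilot→Origin, DepTime and equate their Origin, DepTime entries.
Rows 1 and 4 agree on Pilot; apply Pilot→Origin, DepTime and equate their Origin, DepTime entries.
Rows 1 and 2 agree on DepTime; apply DepTime→FlightNo and equate their FlightNo entries.
Rows 1 and 2 agree on FlightNo, DepTime; apply FlightNo, DepTime→Gate and equate their Gate entries.
Rows 1 and 2 agree on FlightNo; apply FlightNo→Aircraft and equate their Aircraft entries.
Row 4 is now all distinguished symbols — the join is lossless.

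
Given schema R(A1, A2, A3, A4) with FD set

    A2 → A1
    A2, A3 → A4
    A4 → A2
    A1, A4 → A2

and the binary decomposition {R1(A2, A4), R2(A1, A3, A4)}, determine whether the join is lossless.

Common attributes: R1 ∩ R2 = {A4}.
Closure of {A4}: A4 → A2 applies, adding A2; A2 → A1 applies, adding A1. So (A4)⁺ = {A1, A2, A4}.
This closure contains every attribute of R1, so R1 ∩ R2 → R1. The join is lossless.

Yes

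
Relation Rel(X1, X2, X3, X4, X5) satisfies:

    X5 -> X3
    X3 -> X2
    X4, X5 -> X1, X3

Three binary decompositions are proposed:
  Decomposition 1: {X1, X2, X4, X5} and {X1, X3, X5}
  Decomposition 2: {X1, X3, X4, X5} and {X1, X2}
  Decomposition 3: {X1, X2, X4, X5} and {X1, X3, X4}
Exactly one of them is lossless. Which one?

Decomposition 1

Decomposition 1: common = {X1, X5}, closure = {X1, X2, X3, X5} → lossless.
Decomposition 2: common = {X1}, closure = {X1} → lossy.
Decomposition 3: common = {X1, X4}, closure = {X1, X4} → lossy.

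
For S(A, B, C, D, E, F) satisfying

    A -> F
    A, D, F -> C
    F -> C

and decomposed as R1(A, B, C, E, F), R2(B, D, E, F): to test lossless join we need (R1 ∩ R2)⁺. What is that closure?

B, C, E, F

R1 ∩ R2 = {B, E, F}.
F → C applies, adding C
Closure: {B, C, E, F}.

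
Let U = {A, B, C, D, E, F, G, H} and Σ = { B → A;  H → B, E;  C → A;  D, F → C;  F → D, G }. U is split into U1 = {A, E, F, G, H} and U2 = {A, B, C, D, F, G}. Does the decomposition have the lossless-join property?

Common attributes: U1 ∩ U2 = {A, F, G}.
Closure of {A, F, G}: F → D, G applies, adding D; D, F → C applies, adding C. So (A, F, G)⁺ = {A, C, D, F, G}.
The closure contains neither all of U1 = {A, E, F, G, H} nor all of U2 = {A, B, C, D, F, G}, so the common attributes are not a superkey of either fragment. The join is lossy.

No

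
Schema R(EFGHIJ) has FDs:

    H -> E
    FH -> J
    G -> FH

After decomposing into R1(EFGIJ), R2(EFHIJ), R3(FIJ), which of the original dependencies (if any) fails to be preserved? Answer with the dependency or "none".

G -> FH

Check G → FH: no single fragment contains all of {FGH}, and the restricted closure of {G} across the fragments never reaches {FH}.
H → E is preserved.
FH → J is preserved.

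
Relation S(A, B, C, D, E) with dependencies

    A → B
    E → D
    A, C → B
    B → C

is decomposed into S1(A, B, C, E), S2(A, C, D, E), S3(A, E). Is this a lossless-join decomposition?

Yes

Chase test. Columns are A, B, C, D, E; row i has aⱼ where attribute j ∈ Si, else bᵢⱼ.
Initial tableau (one row per fragment):
  row 1: a1 a2 a3 b14 a5
  row 2: a1 b22 a3 a4 a5
  row 3: a1 b32 b33 b34 a5
Rows 1 and 2 agree on A; apply A→B and equate their B entries.
Rows 1 and 3 agree on A; apply A→B and equate their B entries.
Rows 1 and 2 agree on E; apply E→D and equate their D entries.
Rows 1 and 3 agree on E; apply E→D and equate their D entries.
Rows 1 and 3 agree on B; apply B→C and equate their C entries.
Row 1 is now all distinguished symbols — the join is lossless.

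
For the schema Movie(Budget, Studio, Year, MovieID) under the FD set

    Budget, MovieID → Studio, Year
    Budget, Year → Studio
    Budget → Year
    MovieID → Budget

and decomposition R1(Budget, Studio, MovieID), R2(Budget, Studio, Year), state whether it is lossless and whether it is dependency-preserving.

lossless and dependency-preserving

Lossless test: (Budget, Studio)⁺ = {Budget, Studio, Year}, which contains all of one fragment — lossless.
Dependency preservation: Budget, MovieID → Studio, Year is not contained in any single fragment, but the restricted closure of its left-hand side across the fragments still reaches the right-hand side; the remaining FDs each lie inside some fragment. All dependencies are preserved.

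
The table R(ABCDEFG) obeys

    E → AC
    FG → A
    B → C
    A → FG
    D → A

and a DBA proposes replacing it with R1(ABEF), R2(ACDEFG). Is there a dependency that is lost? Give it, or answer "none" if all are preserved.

Check B → C: no single fragment contains all of {BC}, and the restricted closure of {B} across the fragments never reaches {C}.
E → AC is preserved.
FG → A is preserved.
A → FG is preserved.
D → A is preserved.

B → C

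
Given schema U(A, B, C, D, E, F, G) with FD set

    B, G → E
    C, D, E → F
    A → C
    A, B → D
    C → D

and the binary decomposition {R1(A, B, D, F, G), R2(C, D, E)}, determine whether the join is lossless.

No

Common attributes: R1 ∩ R2 = {D}.
No dependency enlarges {D}, so (D)⁺ = {D}.
The closure contains neither all of R1 = {A, B, D, F, G} nor all of R2 = {C, D, E}, so the common attributes are not a superkey of either fragment. The join is lossy.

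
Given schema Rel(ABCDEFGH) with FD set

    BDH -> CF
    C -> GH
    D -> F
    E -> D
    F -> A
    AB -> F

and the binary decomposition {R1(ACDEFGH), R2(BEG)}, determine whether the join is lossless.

No

Common attributes: R1 ∩ R2 = {EG}.
Closure of {EG}: E → D applies, adding D; D → F applies, adding F; F → A applies, adding A. So (EG)⁺ = {ADEFG}.
The closure contains neither all of R1 = {ACDEFGH} nor all of R2 = {BEG}, so the common attributes are not a superkey of either fragment. The join is lossy.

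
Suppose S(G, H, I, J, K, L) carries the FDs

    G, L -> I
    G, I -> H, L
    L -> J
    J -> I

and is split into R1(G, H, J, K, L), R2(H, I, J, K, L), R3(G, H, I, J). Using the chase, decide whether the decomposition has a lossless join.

Chase test. Columns are G, H, I, J, K, L; row i has aⱼ where attribute j ∈ Ri, else bᵢⱼ.
Initial tableau (one row per fragment):
  row 1: a1 a2 b13 a4 a5 a6
  row 2: b21 a2 a3 a4 a5 a6
  row 3: a1 a2 a3 a4 b35 b36
Rows 1 and 2 agree on J; apply J→I and equate their I entries.
Rows 1 and 3 agree on G, I; apply G, I→H, L and equate their H, L entries.
Row 1 is now all distinguished symbols — the join is lossless.

Yes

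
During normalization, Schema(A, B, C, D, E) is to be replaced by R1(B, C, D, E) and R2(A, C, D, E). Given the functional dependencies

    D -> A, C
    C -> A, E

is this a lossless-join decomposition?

Common attributes: R1 ∩ R2 = {C, D, E}.
Closure of {C, D, E}: D → A, C applies, adding A. So (C, D, E)⁺ = {A, C, D, E}.
This closure contains every attribute of R2, so R1 ∩ R2 → R2. The join is lossless.

Yes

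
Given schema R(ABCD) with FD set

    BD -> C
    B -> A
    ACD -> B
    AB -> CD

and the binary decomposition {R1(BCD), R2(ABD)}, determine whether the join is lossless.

Common attributes: R1 ∩ R2 = {BD}.
Closure of {BD}: BD → C applies, adding C; B → A applies, adding A. So (BD)⁺ = {ABCD}.
This closure contains every attribute of R1, so R1 ∩ R2 → R1. The join is lossless.

Yes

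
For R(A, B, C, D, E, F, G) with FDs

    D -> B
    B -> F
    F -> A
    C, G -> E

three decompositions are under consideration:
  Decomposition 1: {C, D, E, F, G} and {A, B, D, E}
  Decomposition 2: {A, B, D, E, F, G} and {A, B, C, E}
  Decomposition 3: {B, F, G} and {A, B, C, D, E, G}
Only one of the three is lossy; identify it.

Decomposition 2

Decomposition 1: common = {D, E}, closure = {A, B, D, E, F} → lossless.
Decomposition 2: common = {A, B, E}, closure = {A, B, E, F} → lossy.
Decomposition 3: common = {B, G}, closure = {A, B, F, G} → lossless.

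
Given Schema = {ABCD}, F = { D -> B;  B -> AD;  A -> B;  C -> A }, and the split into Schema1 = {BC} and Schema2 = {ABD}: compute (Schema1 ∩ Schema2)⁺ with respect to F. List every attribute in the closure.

ABD

Schema1 ∩ Schema2 = {B}.
B → AD applies, adding AD
Closure: {ABD}.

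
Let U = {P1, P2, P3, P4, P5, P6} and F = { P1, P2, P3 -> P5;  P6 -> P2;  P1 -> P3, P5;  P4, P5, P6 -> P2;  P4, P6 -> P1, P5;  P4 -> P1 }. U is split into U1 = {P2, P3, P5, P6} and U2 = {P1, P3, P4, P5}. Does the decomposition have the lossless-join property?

No

Common attributes: U1 ∩ U2 = {P3, P5}.
No dependency enlarges {P3, P5}, so (P3, P5)⁺ = {P3, P5}.
The closure contains neither all of U1 = {P2, P3, P5, P6} nor all of U2 = {P1, P3, P4, P5}, so the common attributes are not a superkey of either fragment. The join is lossy.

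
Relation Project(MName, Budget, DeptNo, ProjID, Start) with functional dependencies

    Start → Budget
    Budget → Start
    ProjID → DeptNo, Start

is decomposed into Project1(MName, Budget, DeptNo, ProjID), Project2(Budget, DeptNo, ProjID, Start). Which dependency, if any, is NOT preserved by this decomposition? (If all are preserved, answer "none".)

none

Start → Budget lies within Project2.
Budget → Start lies within Project2.
ProjID → DeptNo, Start lies within Project2.
Every dependency is enforceable on the fragments, so the decomposition is dependency-preserving.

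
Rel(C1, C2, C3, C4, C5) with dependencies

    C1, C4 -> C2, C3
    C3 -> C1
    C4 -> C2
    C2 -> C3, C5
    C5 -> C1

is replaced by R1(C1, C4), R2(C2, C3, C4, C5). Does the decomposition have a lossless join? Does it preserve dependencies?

lossless but not dependency-preserving

Lossless test: (C4)⁺ = {C1, C2, C3, C4, C5}, which contains all of one fragment — lossless.
Dependency preservation: the restricted closure of {C3} across the fragments never reaches {C1}, so C3 → C1 cannot be enforced without a join — not preserved.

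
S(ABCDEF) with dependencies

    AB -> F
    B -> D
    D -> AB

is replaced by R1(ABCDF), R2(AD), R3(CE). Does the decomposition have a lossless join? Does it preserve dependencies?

lossy but dependency-preserving

Lossless test (chase): Rows 1 and 2 agree on D; apply D→AB and equate their AB entries. Rows 1 and 2 agree on AB; apply AB→F and equate their F entries. No row becomes fully distinguished — the join is lossy.
Dependency preservation: every FD's attributes lie within a single fragment, so each can be enforced locally — preserved.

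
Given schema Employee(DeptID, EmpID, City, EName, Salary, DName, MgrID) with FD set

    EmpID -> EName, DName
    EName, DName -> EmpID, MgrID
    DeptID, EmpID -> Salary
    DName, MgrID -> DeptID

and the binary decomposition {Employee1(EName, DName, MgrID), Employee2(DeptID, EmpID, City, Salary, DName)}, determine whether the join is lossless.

No

Common attributes: Employee1 ∩ Employee2 = {DName}.
No dependency enlarges {DName}, so (DName)⁺ = {DName}.
The closure contains neither all of Employee1 = {EName, DName, MgrID} nor all of Employee2 = {DeptID, EmpID, City, Salary, DName}, so the common attributes are not a superkey of either fragment. The join is lossy.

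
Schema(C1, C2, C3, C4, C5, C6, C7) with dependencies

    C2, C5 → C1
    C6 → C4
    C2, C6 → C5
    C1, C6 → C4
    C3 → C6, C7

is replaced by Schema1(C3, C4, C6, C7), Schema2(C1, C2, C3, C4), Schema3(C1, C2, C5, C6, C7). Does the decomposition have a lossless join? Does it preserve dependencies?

lossless and dependency-preserving

Lossless test (chase): Rows 1 and 3 agree on C6; apply C6→C4 and equate their C4 entries. Rows 1 and 2 agree on C3; apply C3→C6, C7 and equate their C6, C7 entries. Rows 2 and 3 agree on C2, C6; apply C2, C6→C5 and equate their C5 entries. Row 2 is now all distinguished symbols — the join is lossless.
Dependency preservation: C1, C6 → C4 is not contained in any single fragment, but the restricted closure of its left-hand side across the fragments still reaches the right-hand side; the remaining FDs each lie inside some fragment. All dependencies are preserved.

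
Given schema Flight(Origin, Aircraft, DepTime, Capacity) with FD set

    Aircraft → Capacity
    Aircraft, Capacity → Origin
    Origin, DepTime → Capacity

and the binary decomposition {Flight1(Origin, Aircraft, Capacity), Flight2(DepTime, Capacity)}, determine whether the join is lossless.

No

Common attributes: Flight1 ∩ Flight2 = {Capacity}.
No dependency enlarges {Capacity}, so (Capacity)⁺ = {Capacity}.
The closure contains neither all of Flight1 = {Origin, Aircraft, Capacity} nor all of Flight2 = {DepTime, Capacity}, so the common attributes are not a superkey of either fragment. The join is lossy.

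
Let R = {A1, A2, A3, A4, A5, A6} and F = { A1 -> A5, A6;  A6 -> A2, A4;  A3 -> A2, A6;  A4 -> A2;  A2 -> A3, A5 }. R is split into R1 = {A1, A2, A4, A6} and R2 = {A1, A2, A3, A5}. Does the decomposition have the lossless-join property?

Yes

Common attributes: R1 ∩ R2 = {A1, A2}.
Closure of {A1, A2}: A1 → A5, A6 applies, adding A5, A6; A6 → A2, A4 applies, adding A4; A2 → A3, A5 applies, adding A3. So (A1, A2)⁺ = {A1, A2, A3, A4, A5, A6}.
This closure contains every attribute of R1, so R1 ∩ R2 → R1. The join is lossless.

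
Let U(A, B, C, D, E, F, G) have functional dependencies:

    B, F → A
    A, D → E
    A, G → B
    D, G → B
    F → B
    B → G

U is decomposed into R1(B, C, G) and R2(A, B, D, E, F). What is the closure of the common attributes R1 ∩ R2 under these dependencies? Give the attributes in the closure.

B, G

R1 ∩ R2 = {B}.
B → G applies, adding G
Closure: {B, G}.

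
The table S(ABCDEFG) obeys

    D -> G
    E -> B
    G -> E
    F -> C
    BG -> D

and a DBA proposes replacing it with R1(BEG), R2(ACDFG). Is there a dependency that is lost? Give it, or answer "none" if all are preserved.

D → G lies within R2.
E → B lies within R1.
G → E lies within R1.
F → C lies within R2.
BG → D: restricted closure across fragments reaches D.
Every dependency is enforceable on the fragments, so the decomposition is dependency-preserving.

none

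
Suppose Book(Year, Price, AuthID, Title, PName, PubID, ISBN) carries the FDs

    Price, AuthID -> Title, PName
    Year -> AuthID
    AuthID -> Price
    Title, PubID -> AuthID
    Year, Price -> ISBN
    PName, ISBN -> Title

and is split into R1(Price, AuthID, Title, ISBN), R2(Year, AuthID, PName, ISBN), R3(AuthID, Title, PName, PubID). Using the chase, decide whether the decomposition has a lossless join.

Chase test. Columns are Year, Price, AuthID, Title, PName, PubID, ISBN; row i has aⱼ where attribute j ∈ Ri, else bᵢⱼ.
Initial tableau (one row per fragment):
  row 1: b11 a2 a3 a4 b15 b16 a7
  row 2: a1 b22 a3 b24 a5 b26 a7
  row 3: b31 b32 a3 a4 a5 a6 b37
Rows 1 and 2 agree on AuthID; apply AuthID→Price and equate their Price entries.
Rows 1 and 3 agree on AuthID; apply AuthID→Price and equate their Price entries.
Rows 1 and 2 agree on Price, AuthID; apply Price, AuthID→Title, PName and equate their Title, PName entries.
No row becomes fully distinguished — the join is lossy.

No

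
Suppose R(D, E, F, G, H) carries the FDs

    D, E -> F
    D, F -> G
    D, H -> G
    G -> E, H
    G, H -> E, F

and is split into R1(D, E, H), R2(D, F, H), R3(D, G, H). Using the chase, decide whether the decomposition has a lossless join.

Yes

Chase test. Columns are D, E, F, G, H; row i has aⱼ where attribute j ∈ Ri, else bᵢⱼ.
Initial tableau (one row per fragment):
  row 1: a1 a2 b13 b14 a5
  row 2: a1 b22 a3 b24 a5
  row 3: a1 b32 b33 a4 a5
Rows 1 and 2 agree on D, H; apply D, H→G and equate their G entries.
Rows 1 and 3 agree on D, H; apply D, H→G and equate their G entries.
Rows 1 and 2 agree on G; apply G→E, H and equate their E, H entries.
Rows 1 and 3 agree on G; apply G→E, H and equate their E, H entries.
Rows 1 and 2 agree on G, H; apply G, H→E, F and equate their E, F entries.
Rows 1 and 3 agree on G, H; apply G, H→E, F and equate their E, F entries.
Row 1 is now all distinguished symbols — the join is lossless.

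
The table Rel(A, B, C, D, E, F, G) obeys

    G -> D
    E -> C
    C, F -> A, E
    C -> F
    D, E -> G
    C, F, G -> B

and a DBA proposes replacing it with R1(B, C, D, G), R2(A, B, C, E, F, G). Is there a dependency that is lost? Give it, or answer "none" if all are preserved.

G → D lies within R1.
E → C lies within R2.
C, F → A, E lies within R2.
C → F lies within R2.
D, E → G: restricted closure across fragments reaches G.
C, F, G → B lies within R2.
Every dependency is enforceable on the fragments, so the decomposition is dependency-preserving.

none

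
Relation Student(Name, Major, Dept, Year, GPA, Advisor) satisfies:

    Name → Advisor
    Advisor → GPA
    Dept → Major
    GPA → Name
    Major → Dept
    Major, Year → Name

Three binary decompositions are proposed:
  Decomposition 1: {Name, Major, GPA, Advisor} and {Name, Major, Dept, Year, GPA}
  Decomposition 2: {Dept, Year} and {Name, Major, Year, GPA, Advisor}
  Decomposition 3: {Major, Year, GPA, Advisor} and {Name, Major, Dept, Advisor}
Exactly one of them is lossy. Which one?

Decomposition 2

Decomposition 1: common = {Name, Major, GPA}, closure = {Name, Major, Dept, GPA, Advisor} → lossless.
Decomposition 2: common = {Year}, closure = {Year} → lossy.
Decomposition 3: common = {Major, Advisor}, closure = {Name, Major, Dept, GPA, Advisor} → lossless.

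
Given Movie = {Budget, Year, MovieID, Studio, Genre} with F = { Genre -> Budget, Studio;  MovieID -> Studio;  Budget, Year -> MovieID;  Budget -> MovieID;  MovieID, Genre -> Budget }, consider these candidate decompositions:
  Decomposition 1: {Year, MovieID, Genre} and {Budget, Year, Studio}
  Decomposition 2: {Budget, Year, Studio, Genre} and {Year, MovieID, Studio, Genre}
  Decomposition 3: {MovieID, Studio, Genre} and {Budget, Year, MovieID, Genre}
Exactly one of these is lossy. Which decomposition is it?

Decomposition 1: common = {Year}, closure = {Year} → lossy.
Decomposition 2: common = {Year, Studio, Genre}, closure = {Budget, Year, MovieID, Studio, Genre} → lossless.
Decomposition 3: common = {MovieID, Genre}, closure = {Budget, MovieID, Studio, Genre} → lossless.

Decomposition 1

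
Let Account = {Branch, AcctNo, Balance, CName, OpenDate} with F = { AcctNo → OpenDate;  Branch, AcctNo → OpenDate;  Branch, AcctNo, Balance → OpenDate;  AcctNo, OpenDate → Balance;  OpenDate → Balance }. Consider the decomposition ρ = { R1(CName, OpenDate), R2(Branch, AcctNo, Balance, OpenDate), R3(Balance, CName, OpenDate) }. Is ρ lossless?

Chase test. Columns are Branch, AcctNo, Balance, CName, OpenDate; row i has aⱼ where attribute j ∈ Ri, else bᵢⱼ.
Initial tableau (one row per fragment):
  row 1: b11 b12 b13 a4 a5
  row 2: a1 a2 a3 b24 a5
  row 3: b31 b32 a3 a4 a5
Rows 1 and 2 agree on OpenDate; apply OpenDate→Balance and equate their Balance entries.
No row becomes fully distinguished — the join is lossy.

No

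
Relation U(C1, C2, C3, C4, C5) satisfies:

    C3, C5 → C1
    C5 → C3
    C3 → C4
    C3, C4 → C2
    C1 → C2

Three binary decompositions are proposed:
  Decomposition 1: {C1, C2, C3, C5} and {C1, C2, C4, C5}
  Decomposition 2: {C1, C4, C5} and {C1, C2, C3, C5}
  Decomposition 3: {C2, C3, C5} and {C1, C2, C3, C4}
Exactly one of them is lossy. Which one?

Decomposition 1: common = {C1, C2, C5}, closure = {C1, C2, C3, C4, C5} → lossless.
Decomposition 2: common = {C1, C5}, closure = {C1, C2, C3, C4, C5} → lossless.
Decomposition 3: common = {C2, C3}, closure = {C2, C3, C4} → lossy.

Decomposition 3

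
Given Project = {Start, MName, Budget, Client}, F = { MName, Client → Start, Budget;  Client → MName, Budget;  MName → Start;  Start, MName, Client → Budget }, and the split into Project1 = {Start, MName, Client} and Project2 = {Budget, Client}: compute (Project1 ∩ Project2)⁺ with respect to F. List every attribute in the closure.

Project1 ∩ Project2 = {Client}.
Client → MName, Budget applies, adding MName, Budget
MName → Start applies, adding Start
Closure: {Start, MName, Budget, Client}.

Start, MName, Budget, Client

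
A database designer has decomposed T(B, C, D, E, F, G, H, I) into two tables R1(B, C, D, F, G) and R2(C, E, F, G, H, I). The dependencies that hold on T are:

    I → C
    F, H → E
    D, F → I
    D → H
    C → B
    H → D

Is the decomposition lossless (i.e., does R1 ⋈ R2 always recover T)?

Common attributes: R1 ∩ R2 = {C, F, G}.
Closure of {C, F, G}: C → B applies, adding B. So (C, F, G)⁺ = {B, C, F, G}.
The closure contains neither all of R1 = {B, C, D, F, G} nor all of R2 = {C, E, F, G, H, I}, so the common attributes are not a superkey of either fragment. The join is lossy.

No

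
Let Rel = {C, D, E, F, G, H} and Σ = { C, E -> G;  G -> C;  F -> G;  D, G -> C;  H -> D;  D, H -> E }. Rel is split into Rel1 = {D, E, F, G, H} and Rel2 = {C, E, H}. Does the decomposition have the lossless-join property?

Common attributes: Rel1 ∩ Rel2 = {E, H}.
Closure of {E, H}: H → D applies, adding D. So (E, H)⁺ = {D, E, H}.
The closure contains neither all of Rel1 = {D, E, F, G, H} nor all of Rel2 = {C, E, H}, so the common attributes are not a superkey of either fragment. The join is lossy.

No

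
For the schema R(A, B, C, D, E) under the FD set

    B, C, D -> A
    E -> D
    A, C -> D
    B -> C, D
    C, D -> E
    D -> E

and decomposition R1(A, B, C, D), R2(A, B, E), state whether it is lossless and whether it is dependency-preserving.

lossless but not dependency-preserving

Lossless test: (A, B)⁺ = {A, B, C, D, E}, which contains all of one fragment — lossless.
Dependency preservation: the restricted closure of {E} across the fragments never reaches {D}, so E → D cannot be enforced without a join — not preserved.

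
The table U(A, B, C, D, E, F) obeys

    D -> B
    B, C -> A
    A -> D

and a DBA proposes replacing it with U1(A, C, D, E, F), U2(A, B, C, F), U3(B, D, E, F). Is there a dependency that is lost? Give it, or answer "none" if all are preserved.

none

D → B lies within U3.
B, C → A lies within U2.
A → D lies within U1.
Every dependency is enforceable on the fragments, so the decomposition is dependency-preserving.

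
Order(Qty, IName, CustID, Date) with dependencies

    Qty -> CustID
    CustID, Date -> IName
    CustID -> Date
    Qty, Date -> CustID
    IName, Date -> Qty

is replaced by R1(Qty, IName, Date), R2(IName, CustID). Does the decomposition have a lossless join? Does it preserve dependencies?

Lossless test: (IName)⁺ = {IName}, which is a superkey of neither fragment — lossy.
Dependency preservation: the restricted closure of {Qty} across the fragments never reaches {CustID}, so Qty → CustID cannot be enforced without a join — not preserved.

lossy and not dependency-preserving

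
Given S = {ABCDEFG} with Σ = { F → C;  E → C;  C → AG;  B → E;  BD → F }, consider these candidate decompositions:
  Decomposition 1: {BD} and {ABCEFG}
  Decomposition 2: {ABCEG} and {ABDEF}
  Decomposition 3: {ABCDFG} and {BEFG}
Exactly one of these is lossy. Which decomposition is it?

Decomposition 1

Decomposition 1: common = {B}, closure = {ABCEG} → lossy.
Decomposition 2: common = {ABE}, closure = {ABCEG} → lossless.
Decomposition 3: common = {BFG}, closure = {ABCEFG} → lossless.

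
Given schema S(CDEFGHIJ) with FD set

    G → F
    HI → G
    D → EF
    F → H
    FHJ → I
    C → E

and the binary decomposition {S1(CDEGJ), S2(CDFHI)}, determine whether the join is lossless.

Common attributes: S1 ∩ S2 = {CD}.
Closure of {CD}: D → EF applies, adding EF; F → H applies, adding H. So (CD)⁺ = {CDEFH}.
The closure contains neither all of S1 = {CDEGJ} nor all of S2 = {CDFHI}, so the common attributes are not a superkey of either fragment. The join is lossy.

No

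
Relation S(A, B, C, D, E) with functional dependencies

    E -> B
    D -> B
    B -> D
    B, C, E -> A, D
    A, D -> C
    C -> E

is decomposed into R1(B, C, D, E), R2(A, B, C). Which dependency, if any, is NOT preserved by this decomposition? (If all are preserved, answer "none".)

E → B lies within R1.
D → B lies within R1.
B → D lies within R1.
B, C, E → A, D: restricted closure across fragments reaches A, D.
A, D → C: restricted closure across fragments reaches C.
C → E lies within R1.
Every dependency is enforceable on the fragments, so the decomposition is dependency-preserving.

none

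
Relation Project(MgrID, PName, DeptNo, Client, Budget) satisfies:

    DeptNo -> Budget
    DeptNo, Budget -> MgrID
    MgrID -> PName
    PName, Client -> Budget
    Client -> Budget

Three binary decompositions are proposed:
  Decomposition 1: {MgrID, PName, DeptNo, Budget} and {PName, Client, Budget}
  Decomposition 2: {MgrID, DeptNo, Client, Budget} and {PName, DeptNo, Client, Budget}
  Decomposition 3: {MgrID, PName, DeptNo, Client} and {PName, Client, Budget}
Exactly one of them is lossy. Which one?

Decomposition 1

Decomposition 1: common = {PName, Budget}, closure = {PName, Budget} → lossy.
Decomposition 2: common = {DeptNo, Client, Budget}, closure = {MgrID, PName, DeptNo, Client, Budget} → lossless.
Decomposition 3: common = {PName, Client}, closure = {PName, Client, Budget} → lossless.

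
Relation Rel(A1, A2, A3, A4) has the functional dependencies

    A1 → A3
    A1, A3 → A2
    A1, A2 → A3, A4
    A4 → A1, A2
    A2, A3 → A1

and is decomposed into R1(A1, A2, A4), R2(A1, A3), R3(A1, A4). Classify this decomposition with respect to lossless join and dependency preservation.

lossless but not dependency-preserving

Lossless test (chase): Rows 1 and 2 agree on A1; apply A1→A3 and equate their A3 entries. Rows 1 and 3 agree on A1; apply A1→A3 and equate their A3 entries. Rows 1 and 2 agree on A1, A3; apply A1, A3→A2 and equate their A2 entries. Rows 1 and 3 agree on A1, A3; apply A1, A3→A2 and equate their A2 entries. Rows 1 and 2 agree on A1, A2; apply A1, A2→A3, A4 and equate their A3, A4 entries. Row 1 is now all distinguished symbols — the join is lossless.
Dependency preservation: the restricted closure of {A2, A3} across the fragments never reaches {A1}, so A2, A3 → A1 cannot be enforced without a join — not preserved.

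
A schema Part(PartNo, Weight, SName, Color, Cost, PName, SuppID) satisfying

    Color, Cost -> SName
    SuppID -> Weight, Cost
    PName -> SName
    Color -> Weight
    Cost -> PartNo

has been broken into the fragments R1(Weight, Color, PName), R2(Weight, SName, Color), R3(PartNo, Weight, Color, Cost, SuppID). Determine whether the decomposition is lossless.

No

Chase test. Columns are PartNo, Weight, SName, Color, Cost, PName, SuppID; row i has aⱼ where attribute j ∈ Ri, else bᵢⱼ.
Initial tableau (one row per fragment):
  row 1: b11 a2 b13 a4 b15 a6 b17
  row 2: b21 a2 a3 a4 b25 b26 b27
  row 3: a1 a2 b33 a4 a5 b36 a7
No row becomes fully distinguished — the join is lossy.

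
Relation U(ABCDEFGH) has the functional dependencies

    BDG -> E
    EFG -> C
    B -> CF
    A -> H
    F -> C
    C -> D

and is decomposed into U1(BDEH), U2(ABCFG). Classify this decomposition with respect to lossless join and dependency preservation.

Lossless test: (B)⁺ = {BCDF}, which is a superkey of neither fragment — lossy.
Dependency preservation: the restricted closure of {BDG} across the fragments never reaches {E}, so BDG → E cannot be enforced without a join — not preserved.

lossy and not dependency-preserving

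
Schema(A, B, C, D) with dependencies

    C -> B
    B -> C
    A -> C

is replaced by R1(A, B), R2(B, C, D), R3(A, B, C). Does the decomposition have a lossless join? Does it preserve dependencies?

lossy but dependency-preserving

Lossless test (chase): Rows 1 and 2 agree on B; apply B→C and equate their C entries. No row becomes fully distinguished — the join is lossy.
Dependency preservation: every FD's attributes lie within a single fragment, so each can be enforced locally — preserved.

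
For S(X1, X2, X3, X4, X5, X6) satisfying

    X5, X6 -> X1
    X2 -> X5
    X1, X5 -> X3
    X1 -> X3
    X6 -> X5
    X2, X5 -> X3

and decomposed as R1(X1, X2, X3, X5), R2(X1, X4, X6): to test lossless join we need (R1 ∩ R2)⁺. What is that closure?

R1 ∩ R2 = {X1}.
X1 → X3 applies, adding X3
Closure: {X1, X3}.

X1, X3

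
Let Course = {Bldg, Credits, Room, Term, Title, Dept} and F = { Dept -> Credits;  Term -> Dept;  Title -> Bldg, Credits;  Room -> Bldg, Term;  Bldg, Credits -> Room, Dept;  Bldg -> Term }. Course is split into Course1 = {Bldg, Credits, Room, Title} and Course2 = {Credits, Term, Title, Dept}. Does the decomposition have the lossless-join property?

Common attributes: Course1 ∩ Course2 = {Credits, Title}.
Closure of {Credits, Title}: Title → Bldg, Credits applies, adding Bldg; Bldg, Credits → Room, Dept applies, adding Room, Dept; Bldg → Term applies, adding Term. So (Credits, Title)⁺ = {Bldg, Credits, Room, Term, Title, Dept}.
This closure contains every attribute of Course1, so Course1 ∩ Course2 → Course1. The join is lossless.

Yes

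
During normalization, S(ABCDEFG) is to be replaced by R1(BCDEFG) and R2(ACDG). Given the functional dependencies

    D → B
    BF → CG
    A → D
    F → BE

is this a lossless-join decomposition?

No

Common attributes: R1 ∩ R2 = {CDG}.
Closure of {CDG}: D → B applies, adding B. So (CDG)⁺ = {BCDG}.
The closure contains neither all of R1 = {BCDEFG} nor all of R2 = {ACDG}, so the common attributes are not a superkey of either fragment. The join is lossy.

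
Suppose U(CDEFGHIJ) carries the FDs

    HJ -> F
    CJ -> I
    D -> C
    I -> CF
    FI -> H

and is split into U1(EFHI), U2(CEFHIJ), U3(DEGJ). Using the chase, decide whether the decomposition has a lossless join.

No

Chase test. Columns are CDEFGHIJ; row i has aⱼ where attribute j ∈ Ui, else bᵢⱼ.
Initial tableau (one row per fragment):
  row 1: b11 b12 a3 a4 b15 a6 a7 b18
  row 2: a1 b22 a3 a4 b25 a6 a7 a8
  row 3: b31 a2 a3 b34 a5 b36 b37 a8
Rows 1 and 2 agree on I; apply I→CF and equate their CF entries.
No row becomes fully distinguished — the join is lossy.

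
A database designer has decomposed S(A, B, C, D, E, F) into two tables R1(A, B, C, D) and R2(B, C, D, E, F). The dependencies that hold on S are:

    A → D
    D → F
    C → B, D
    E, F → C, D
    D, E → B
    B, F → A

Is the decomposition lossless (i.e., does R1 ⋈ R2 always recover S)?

Common attributes: R1 ∩ R2 = {B, C, D}.
Closure of {B, C, D}: D → F applies, adding F; B, F → A applies, adding A. So (B, C, D)⁺ = {A, B, C, D, F}.
This closure contains every attribute of R1, so R1 ∩ R2 → R1. The join is lossless.

Yes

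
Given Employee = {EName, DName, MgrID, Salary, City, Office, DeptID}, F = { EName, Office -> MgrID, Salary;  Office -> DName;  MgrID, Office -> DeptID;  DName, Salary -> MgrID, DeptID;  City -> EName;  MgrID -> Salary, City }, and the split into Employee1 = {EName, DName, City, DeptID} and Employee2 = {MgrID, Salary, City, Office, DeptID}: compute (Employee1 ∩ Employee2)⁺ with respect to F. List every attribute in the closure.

EName, City, DeptID

Employee1 ∩ Employee2 = {City, DeptID}.
City → EName applies, adding EName
Closure: {EName, City, DeptID}.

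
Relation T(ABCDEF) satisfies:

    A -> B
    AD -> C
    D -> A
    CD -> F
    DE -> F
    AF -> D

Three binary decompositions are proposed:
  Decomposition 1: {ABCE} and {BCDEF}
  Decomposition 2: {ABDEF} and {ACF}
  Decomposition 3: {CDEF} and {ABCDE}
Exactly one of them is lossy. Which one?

Decomposition 1

Decomposition 1: common = {BCE}, closure = {BCE} → lossy.
Decomposition 2: common = {AF}, closure = {ABCDF} → lossless.
Decomposition 3: common = {CDE}, closure = {ABCDEF} → lossless.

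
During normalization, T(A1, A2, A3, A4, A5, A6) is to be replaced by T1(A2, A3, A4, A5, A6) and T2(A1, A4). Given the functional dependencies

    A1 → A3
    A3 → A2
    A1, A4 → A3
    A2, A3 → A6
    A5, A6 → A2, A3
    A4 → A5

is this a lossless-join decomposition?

Common attributes: T1 ∩ T2 = {A4}.
Closure of {A4}: A4 → A5 applies, adding A5. So (A4)⁺ = {A4, A5}.
The closure contains neither all of T1 = {A2, A3, A4, A5, A6} nor all of T2 = {A1, A4}, so the common attributes are not a superkey of either fragment. The join is lossy.

No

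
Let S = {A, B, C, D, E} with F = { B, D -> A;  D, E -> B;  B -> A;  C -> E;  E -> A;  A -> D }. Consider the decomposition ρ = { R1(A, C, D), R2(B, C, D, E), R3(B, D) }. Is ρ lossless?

Yes

Chase test. Columns are A, B, C, D, E; row i has aⱼ where attribute j ∈ Ri, else bᵢⱼ.
Initial tableau (one row per fragment):
  row 1: a1 b12 a3 a4 b15
  row 2: b21 a2 a3 a4 a5
  row 3: b31 a2 b33 a4 b35
Rows 2 and 3 agree on B, D; apply B, D→A and equate their A entries.
Rows 1 and 2 agree on C; apply C→E and equate their E entries.
Rows 1 and 2 agree on E; apply E→A and equate their A entries.
Rows 1 and 2 agree on D, E; apply D, E→B and equate their B entries.
Row 1 is now all distinguished symbols — the join is lossless.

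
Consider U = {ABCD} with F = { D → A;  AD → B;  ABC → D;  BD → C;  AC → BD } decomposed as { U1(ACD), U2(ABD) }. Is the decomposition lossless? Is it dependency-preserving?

lossless and dependency-preserving

Lossless test: (AD)⁺ = {ABCD}, which contains all of one fragment — lossless.
Dependency preservation: ABC → D; BD → C; AC → BD are not contained in any single fragment, but the restricted closure of each left-hand side across the fragments still reaches the right-hand side; the remaining FDs each lie inside some fragment. All dependencies are preserved.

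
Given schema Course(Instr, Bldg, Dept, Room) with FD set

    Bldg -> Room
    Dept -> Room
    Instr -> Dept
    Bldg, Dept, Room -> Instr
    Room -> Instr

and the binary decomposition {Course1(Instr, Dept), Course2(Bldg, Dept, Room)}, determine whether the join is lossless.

Yes

Common attributes: Course1 ∩ Course2 = {Dept}.
Closure of {Dept}: Dept → Room applies, adding Room; Room → Instr applies, adding Instr. So (Dept)⁺ = {Instr, Dept, Room}.
This closure contains every attribute of Course1, so Course1 ∩ Course2 → Course1. The join is lossless.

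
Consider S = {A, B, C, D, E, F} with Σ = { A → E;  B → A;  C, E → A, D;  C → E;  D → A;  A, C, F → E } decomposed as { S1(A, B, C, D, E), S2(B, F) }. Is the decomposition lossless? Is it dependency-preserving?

Lossless test: (B)⁺ = {A, B, E}, which is a superkey of neither fragment — lossy.
Dependency preservation: A, C, F → E is not contained in any single fragment, but the restricted closure of its left-hand side across the fragments still reaches the right-hand side; the remaining FDs each lie inside some fragment. All dependencies are preserved.

lossy but dependency-preserving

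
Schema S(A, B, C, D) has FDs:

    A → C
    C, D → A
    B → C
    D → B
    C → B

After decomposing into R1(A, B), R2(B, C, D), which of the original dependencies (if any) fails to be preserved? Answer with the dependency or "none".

C, D → A

Check C, D → A: no single fragment contains all of {A, C, D}, and the restricted closure of {C, D} across the fragments never reaches {A}.
A → C is preserved.
B → C is preserved.
D → B is preserved.
C → B is preserved.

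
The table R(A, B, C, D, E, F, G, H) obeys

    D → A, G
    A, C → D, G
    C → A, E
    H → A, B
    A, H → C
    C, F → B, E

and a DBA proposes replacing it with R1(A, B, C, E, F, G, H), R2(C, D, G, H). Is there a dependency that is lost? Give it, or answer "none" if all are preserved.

Check D → A, G: no single fragment contains all of {A, D, G}, and the restricted closure of {D} across the fragments never reaches {A, G}.
A, C → D, G is preserved.
C → A, E is preserved.
H → A, B is preserved.
A, H → C is preserved.
C, F → B, E is preserved.

D → A, G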